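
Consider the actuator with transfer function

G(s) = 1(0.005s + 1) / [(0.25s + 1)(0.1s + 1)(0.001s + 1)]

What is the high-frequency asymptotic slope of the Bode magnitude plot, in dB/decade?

Each pole contributes −20 dB/decade at high frequency; each zero contributes +20 dB/decade.
Net: 1 zero(s) − 3 pole(s) → -40 dB/decade.

-40 dB/decade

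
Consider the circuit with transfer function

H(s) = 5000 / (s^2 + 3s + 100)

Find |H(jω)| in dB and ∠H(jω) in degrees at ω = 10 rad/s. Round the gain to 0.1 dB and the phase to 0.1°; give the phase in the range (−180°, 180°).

44.4 dB, -90.0°

At s = jω = j10:
quadratic: (j10)² + 3·j10 + 100 = 0 + j30 → |·| ≈ 30, ∠ ≈ 90.00°
|H| = 5000 / 30 ≈ 166.67
Gain = 20 log₁₀(166.67) ≈ 44.44 dB
∠H = 0.00° − 90.00° = -90.00°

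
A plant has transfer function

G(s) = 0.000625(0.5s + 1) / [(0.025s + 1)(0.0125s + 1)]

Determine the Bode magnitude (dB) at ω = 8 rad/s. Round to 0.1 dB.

At ω = 8 rad/s:
zero (1 + j8·0.5) = 1 + j4 → |·| ≈ 4.1231, ∠ ≈ 75.96°
pole (1 + j8·0.025) = 1 + j0.2 → |·| ≈ 1.0198, ∠ ≈ 11.31°
pole (1 + j8·0.0125) = 1 + j0.1 → |·| ≈ 1.005, ∠ ≈ 5.71°
|G| = 0.000625 · 4.1231 / (1.0198 · 1.005) ≈ 0.0025143
Gain = 20 log₁₀(0.0025143) ≈ -51.99 dB

-52.0 dB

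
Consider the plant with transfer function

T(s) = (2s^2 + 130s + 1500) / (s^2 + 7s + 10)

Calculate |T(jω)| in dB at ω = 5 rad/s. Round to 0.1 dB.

32.4 dB

Substitute s = j5:
Numerator: 2(j5)^2 + 130(j5) + 1500 = 1450 + j650
Denominator: (j5)^2 + 7(j5) + 10 = -15 + j35
|N| = √(1450² + 650²) ≈ 1589, ∠N ≈ 24.15°
|D| = √(15² + 35²) ≈ 38.079, ∠D ≈ 113.20°
|T| = 1589 / 38.079 ≈ 41.729
Gain = 20 log₁₀(41.729) ≈ 32.41 dB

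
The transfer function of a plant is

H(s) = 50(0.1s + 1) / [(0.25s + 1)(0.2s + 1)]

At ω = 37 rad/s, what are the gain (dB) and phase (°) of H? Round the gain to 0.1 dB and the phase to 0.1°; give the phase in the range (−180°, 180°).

At ω = 37 rad/s:
zero (1 + j37·0.1) = 1 + j3.7 → |·| ≈ 3.8328, ∠ ≈ 74.88°
pole (1 + j37·0.25) = 1 + j9.25 → |·| ≈ 9.3039, ∠ ≈ 83.83°
pole (1 + j37·0.2) = 1 + j7.4 → |·| ≈ 7.4673, ∠ ≈ 82.30°
|H| = 50 · 3.8328 / (9.3039 · 7.4673) ≈ 2.7584
Gain = 20 log₁₀(2.7584) ≈ 8.81 dB
∠H = (74.88°) − (83.83° + 82.30°) = -91.25°

8.8 dB, -91.3°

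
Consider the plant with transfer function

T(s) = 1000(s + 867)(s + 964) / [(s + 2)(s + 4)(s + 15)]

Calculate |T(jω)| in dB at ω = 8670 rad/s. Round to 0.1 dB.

-18.7 dB

At s = jω = j8670:
zero (s+867): 867 + j8670 → |·| = √(867²+8670²) = √75920589 ≈ 8713.2, ∠ = arctan(8670/867) ≈ 84.29°
zero (s+964): 964 + j8670 → |·| = √(964²+8670²) = √76098196 ≈ 8723.4, ∠ = arctan(8670/964) ≈ 83.66°
pole (s+2): 2 + j8670 → |·| = √(2²+8670²) = √75168904 ≈ 8670, ∠ = arctan(8670/2) ≈ 89.99°
pole (s+4): 4 + j8670 → |·| = √(4²+8670²) = √75168916 ≈ 8670, ∠ = arctan(8670/4) ≈ 89.97°
pole (s+15): 15 + j8670 → |·| = √(15²+8670²) = √75169125 ≈ 8670, ∠ = arctan(8670/15) ≈ 89.90°
|T| = 1000 · 7.6009e+07 / 6.5171e+11 ≈ 0.11663
Gain = 20 log₁₀(0.11663) ≈ -18.66 dB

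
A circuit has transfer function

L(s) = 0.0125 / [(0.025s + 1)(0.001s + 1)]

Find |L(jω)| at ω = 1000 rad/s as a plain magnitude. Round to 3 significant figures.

0.000353

At ω = 1000 rad/s:
pole (1 + j1000·0.025) = 1 + j25 → |·| ≈ 25.02, ∠ ≈ 87.71°
pole (1 + j1000·0.001) = 1 + j1 → |·| ≈ 1.4142, ∠ ≈ 45.00°
|L| = 0.0125 · 1 / (25.02 · 1.4142) ≈ 0.00035327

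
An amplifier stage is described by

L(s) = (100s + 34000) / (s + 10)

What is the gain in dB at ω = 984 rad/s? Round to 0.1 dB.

40.5 dB

Substitute s = j984:
Numerator: 100(j984) + 34000 = 34000 + j98400
Denominator: (j984) + 10 = 10 + j984
|N| = √(34000² + 98400²) ≈ 1.0411e+05, ∠N ≈ 70.94°
|D| = √(10² + 984²) ≈ 984.05, ∠D ≈ 89.42°
|L| = 1.0411e+05 / 984.05 ≈ 105.8
Gain = 20 log₁₀(105.8) ≈ 40.49 dB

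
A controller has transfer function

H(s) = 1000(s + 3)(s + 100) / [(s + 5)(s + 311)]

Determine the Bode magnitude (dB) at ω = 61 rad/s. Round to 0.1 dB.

At s = jω = j61:
zero (s+3): 3 + j61 → |·| = √(3²+61²) = √3730 ≈ 61.074, ∠ = arctan(61/3) ≈ 87.18°
zero (s+100): 100 + j61 → |·| = √(100²+61²) = √13721 ≈ 117.14, ∠ = arctan(61/100) ≈ 31.38°
pole (s+5): 5 + j61 → |·| = √(5²+61²) = √3746 ≈ 61.205, ∠ = arctan(61/5) ≈ 85.31°
pole (s+311): 311 + j61 → |·| = √(311²+61²) = √100442 ≈ 316.93, ∠ = arctan(61/311) ≈ 11.10°
|H| = 1000 · 7154.2 / 19398 ≈ 368.81
Gain = 20 log₁₀(368.81) ≈ 51.34 dB

51.3 dB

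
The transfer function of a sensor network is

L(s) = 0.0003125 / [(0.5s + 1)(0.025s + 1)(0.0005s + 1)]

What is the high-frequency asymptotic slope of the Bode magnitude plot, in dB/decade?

Each pole contributes −20 dB/decade at high frequency; each zero contributes +20 dB/decade.
Net: 0 zero(s) − 3 pole(s) → -60 dB/decade.

-60 dB/decade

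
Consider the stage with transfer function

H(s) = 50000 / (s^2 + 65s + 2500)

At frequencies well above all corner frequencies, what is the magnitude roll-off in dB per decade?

Each pole contributes −20 dB/decade at high frequency; each zero contributes +20 dB/decade.
Net: 0 zero(s) − 2 pole(s) → -40 dB/decade.

-40 dB/decade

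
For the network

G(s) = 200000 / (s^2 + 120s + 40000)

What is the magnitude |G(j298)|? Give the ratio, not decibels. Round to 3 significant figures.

At s = jω = j298:
quadratic: (j298)² + 120·j298 + 40000 = -48804 + j35760 → |·| ≈ 60503, ∠ ≈ 143.77°
|G| = 200000 / 60503 ≈ 3.3056

3.31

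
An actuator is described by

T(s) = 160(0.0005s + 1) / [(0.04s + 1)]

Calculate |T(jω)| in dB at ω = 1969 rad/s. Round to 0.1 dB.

9.1 dB

At ω = 1969 rad/s:
zero (1 + j1969·0.0005) = 1 + j0.9845 → |·| ≈ 1.4033, ∠ ≈ 44.55°
pole (1 + j1969·0.04) = 1 + j78.76 → |·| ≈ 78.766, ∠ ≈ 89.27°
|T| = 160 · 1.4033 / (78.766) ≈ 2.8506
Gain = 20 log₁₀(2.8506) ≈ 9.10 dB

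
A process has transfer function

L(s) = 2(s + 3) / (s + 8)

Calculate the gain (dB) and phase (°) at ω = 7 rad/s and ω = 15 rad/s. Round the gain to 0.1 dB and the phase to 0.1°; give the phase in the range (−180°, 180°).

ω = 7: 3.1 dB, 25.6°; ω = 15: 5.1 dB, 16.8°

At s = jω = j7:
zero (s+3): 3 + j7 → |·| = √(3²+7²) = √58 ≈ 7.6158, ∠ = arctan(7/3) ≈ 66.80°
pole (s+8): 8 + j7 → |·| = √(8²+7²) = √113 ≈ 10.63, ∠ = arctan(7/8) ≈ 41.19°
|L| = 2 · 7.6158 / 10.63 ≈ 1.4329
Gain = 20 log₁₀(1.4329) ≈ 3.12 dB
∠L = 66.80° − 41.19° = 25.61°

At s = jω = j15:
zero (s+3): 3 + j15 → |·| = √(3²+15²) = √234 ≈ 15.297, ∠ = arctan(15/3) ≈ 78.69°
pole (s+8): 8 + j15 → |·| = √(8²+15²) = √289 ≈ 17, ∠ = arctan(15/8) ≈ 61.93°
|L| = 2 · 15.297 / 17 ≈ 1.7996
Gain = 20 log₁₀(1.7996) ≈ 5.10 dB
∠L = 78.69° − 61.93° = 16.76°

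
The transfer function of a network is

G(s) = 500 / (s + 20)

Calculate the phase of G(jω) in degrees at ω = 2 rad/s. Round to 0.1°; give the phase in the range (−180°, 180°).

-5.7°

At s = jω = j2:
pole (s+20): 20 + j2 → |·| = √(20²+2²) = √404 ≈ 20.1, ∠ = arctan(2/20) ≈ 5.71°
∠G = 0.00° − 5.71° = -5.71°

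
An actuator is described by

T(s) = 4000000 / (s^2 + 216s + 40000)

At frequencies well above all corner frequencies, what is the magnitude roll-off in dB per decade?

Each pole contributes −20 dB/decade at high frequency; each zero contributes +20 dB/decade.
Net: 0 zero(s) − 2 pole(s) → -40 dB/decade.

-40 dB/decade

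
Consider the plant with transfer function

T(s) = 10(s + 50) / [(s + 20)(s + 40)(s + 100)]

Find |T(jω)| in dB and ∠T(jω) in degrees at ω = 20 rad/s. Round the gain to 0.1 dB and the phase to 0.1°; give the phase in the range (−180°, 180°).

At s = jω = j20:
zero (s+50): 50 + j20 → |·| = √(50²+20²) = √2900 ≈ 53.852, ∠ = arctan(20/50) ≈ 21.80°
pole (s+20): 20 + j20 → |·| = √(20²+20²) = √800 ≈ 28.284, ∠ = arctan(20/20) ≈ 45.00°
pole (s+40): 40 + j20 → |·| = √(40²+20²) = √2000 ≈ 44.721, ∠ = arctan(20/40) ≈ 26.57°
pole (s+100): 100 + j20 → |·| = √(100²+20²) = √10400 ≈ 101.98, ∠ = arctan(20/100) ≈ 11.31°
|T| = 10 · 53.852 / 1.2899e+05 ≈ 0.0041749
Gain = 20 log₁₀(0.0041749) ≈ -47.59 dB
∠T = 21.80° − 82.88° = -61.08°

-47.6 dB, -61.1°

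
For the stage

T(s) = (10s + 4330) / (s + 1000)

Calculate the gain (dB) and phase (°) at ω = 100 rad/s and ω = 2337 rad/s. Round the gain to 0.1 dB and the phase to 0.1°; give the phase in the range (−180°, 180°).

Substitute s = j100:
Numerator: 10(j100) + 4330 = 4330 + j1000
Denominator: (j100) + 1000 = 1000 + j100
|N| = √(4330² + 1000²) ≈ 4444, ∠N ≈ 13.00°
|D| = √(1000² + 100²) ≈ 1005, ∠D ≈ 5.71°
|T| = 4444 / 1005 ≈ 4.4219
Gain = 20 log₁₀(4.4219) ≈ 12.91 dB
∠T = 13.00° − 5.71° = 7.29°

Substitute s = j2337:
Numerator: 10(j2337) + 4330 = 4330 + j23370
Denominator: (j2337) + 1000 = 1000 + j2337
|N| = √(4330² + 23370²) ≈ 23768, ∠N ≈ 79.50°
|D| = √(1000² + 2337²) ≈ 2542, ∠D ≈ 66.83°
|T| = 23768 / 2542 ≈ 9.3501
Gain = 20 log₁₀(9.3501) ≈ 19.42 dB
∠T = 79.50° − 66.83° = 12.67°

ω = 100: 12.9 dB, 7.3°; ω = 2337: 19.4 dB, 12.7°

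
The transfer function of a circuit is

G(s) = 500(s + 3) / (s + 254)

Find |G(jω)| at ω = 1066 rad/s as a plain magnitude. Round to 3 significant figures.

At s = jω = j1066:
zero (s+3): 3 + j1066 → |·| = √(3²+1066²) = √1136365 ≈ 1066, ∠ = arctan(1066/3) ≈ 89.84°
pole (s+254): 254 + j1066 → |·| = √(254²+1066²) = √1200872 ≈ 1095.8, ∠ = arctan(1066/254) ≈ 76.60°
|G| = 500 · 1066 / 1095.8 ≈ 486.4

486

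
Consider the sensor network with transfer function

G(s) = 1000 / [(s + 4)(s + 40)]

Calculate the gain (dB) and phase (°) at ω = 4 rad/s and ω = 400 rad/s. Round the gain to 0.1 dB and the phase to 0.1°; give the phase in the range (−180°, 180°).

ω = 4: 12.9 dB, -50.7°; ω = 400: -44.1 dB, -173.7°

At s = jω = j4:
pole (s+4): 4 + j4 → |·| = √(4²+4²) = √32 ≈ 5.6569, ∠ = arctan(4/4) ≈ 45.00°
pole (s+40): 40 + j4 → |·| = √(40²+4²) = √1616 ≈ 40.2, ∠ = arctan(4/40) ≈ 5.71°
|G| = 1000 / 227.41 ≈ 4.3973
Gain = 20 log₁₀(4.3973) ≈ 12.86 dB
∠G = 0.00° − 50.71° = -50.71°

At s = jω = j400:
pole (s+4): 4 + j400 → |·| = √(4²+400²) = √160016 ≈ 400.02, ∠ = arctan(400/4) ≈ 89.43°
pole (s+40): 40 + j400 → |·| = √(40²+400²) = √161600 ≈ 402, ∠ = arctan(400/40) ≈ 84.29°
|G| = 1000 / 1.6081e+05 ≈ 0.0062185
Gain = 20 log₁₀(0.0062185) ≈ -44.13 dB
∠G = 0.00° − 173.72° = -173.72°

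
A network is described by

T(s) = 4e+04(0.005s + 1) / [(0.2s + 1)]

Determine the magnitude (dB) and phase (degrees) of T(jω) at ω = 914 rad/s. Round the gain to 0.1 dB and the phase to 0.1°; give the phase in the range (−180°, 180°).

60.2 dB, -12.0°

At ω = 914 rad/s:
zero (1 + j914·0.005) = 1 + j4.57 → |·| ≈ 4.6781, ∠ ≈ 77.66°
pole (1 + j914·0.2) = 1 + j182.8 → |·| ≈ 182.8, ∠ ≈ 89.69°
|T| = 4e+04 · 4.6781 / (182.8) ≈ 1023.7
Gain = 20 log₁₀(1023.7) ≈ 60.20 dB
∠T = (77.66°) − (89.69°) = -12.03°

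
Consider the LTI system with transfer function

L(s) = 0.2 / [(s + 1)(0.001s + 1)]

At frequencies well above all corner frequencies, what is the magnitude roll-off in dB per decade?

Each pole contributes −20 dB/decade at high frequency; each zero contributes +20 dB/decade.
Net: 0 zero(s) − 2 pole(s) → -40 dB/decade.

-40 dB/decade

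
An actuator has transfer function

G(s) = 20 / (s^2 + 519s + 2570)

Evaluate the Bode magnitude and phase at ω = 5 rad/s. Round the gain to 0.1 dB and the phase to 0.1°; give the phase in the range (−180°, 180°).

-45.2 dB, -45.6°

Substitute s = j5:
Numerator: 20 = 20 + j0
Denominator: (j5)^2 + 519(j5) + 2570 = 2545 + j2595
|N| = √(20² + 0²) ≈ 20, ∠N ≈ 0.00°
|D| = √(2545² + 2595²) ≈ 3634.7, ∠D ≈ 45.56°
|G| = 20 / 3634.7 ≈ 0.0055025
Gain = 20 log₁₀(0.0055025) ≈ -45.19 dB
∠G = 0.00° − 45.56° = -45.56°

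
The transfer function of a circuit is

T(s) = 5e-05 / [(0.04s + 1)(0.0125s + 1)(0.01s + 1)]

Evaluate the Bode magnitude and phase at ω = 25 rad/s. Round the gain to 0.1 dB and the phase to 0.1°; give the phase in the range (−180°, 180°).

-89.7 dB, -76.4°

At ω = 25 rad/s:
pole (1 + j25·0.04) = 1 + j1 → |·| ≈ 1.4142, ∠ ≈ 45.00°
pole (1 + j25·0.0125) = 1 + j0.3125 → |·| ≈ 1.0477, ∠ ≈ 17.35°
pole (1 + j25·0.01) = 1 + j0.25 → |·| ≈ 1.0308, ∠ ≈ 14.04°
|T| = 5e-05 · 1 / (1.4142 · 1.0477 · 1.0308) ≈ 3.2738e-05
Gain = 20 log₁₀(3.2738e-05) ≈ -89.70 dB
∠T = (0°) − (45.00° + 17.35° + 14.04°) = -76.39°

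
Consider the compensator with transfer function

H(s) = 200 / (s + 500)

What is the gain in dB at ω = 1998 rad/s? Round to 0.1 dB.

-20.3 dB

At s = jω = j1998:
pole (s+500): 500 + j1998 → |·| = √(500²+1998²) = √4242004 ≈ 2059.6, ∠ = arctan(1998/500) ≈ 75.95°
|H| = 200 / 2059.6 ≈ 0.097106
Gain = 20 log₁₀(0.097106) ≈ -20.26 dB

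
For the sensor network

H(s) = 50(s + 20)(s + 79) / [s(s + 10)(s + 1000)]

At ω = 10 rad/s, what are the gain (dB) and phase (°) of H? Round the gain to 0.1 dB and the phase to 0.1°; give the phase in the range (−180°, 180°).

At s = jω = j10:
zero (s+20): 20 + j10 → |·| = √(20²+10²) = √500 ≈ 22.361, ∠ = arctan(10/20) ≈ 26.57°
zero (s+79): 79 + j10 → |·| = √(79²+10²) = √6341 ≈ 79.63, ∠ = arctan(10/79) ≈ 7.21°
pole (s+10): 10 + j10 → |·| = √(10²+10²) = √200 ≈ 14.142, ∠ = arctan(10/10) ≈ 45.00°
pole (s+1000): 1000 + j10 → |·| = √(1000²+10²) = √1000100 ≈ 1000, ∠ = arctan(10/1000) ≈ 0.57°
pole at origin: |s| = 10, ∠ = 90.00° (in denominator)
|H| = 50 · 1780.6 / 1.4142e+05 ≈ 0.62954
Gain = 20 log₁₀(0.62954) ≈ -4.02 dB
∠H = 33.78° − 135.57° = -101.79°

-4.0 dB, -101.8°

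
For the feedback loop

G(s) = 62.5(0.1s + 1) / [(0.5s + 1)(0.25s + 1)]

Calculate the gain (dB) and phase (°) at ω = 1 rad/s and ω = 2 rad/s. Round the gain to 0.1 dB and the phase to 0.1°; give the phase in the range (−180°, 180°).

ω = 1: 34.7 dB, -34.9°; ω = 2: 32.1 dB, -60.3°

At ω = 1 rad/s:
zero (1 + j1·0.1) = 1 + j0.1 → |·| ≈ 1.005, ∠ ≈ 5.71°
pole (1 + j1·0.5) = 1 + j0.5 → |·| ≈ 1.118, ∠ ≈ 26.57°
pole (1 + j1·0.25) = 1 + j0.25 → |·| ≈ 1.0308, ∠ ≈ 14.04°
|G| = 62.5 · 1.005 / (1.118 · 1.0308) ≈ 54.504
Gain = 20 log₁₀(54.504) ≈ 34.73 dB
∠G = (5.71°) − (26.57° + 14.04°) = -34.90°

At ω = 2 rad/s:
zero (1 + j2·0.1) = 1 + j0.2 → |·| ≈ 1.0198, ∠ ≈ 11.31°
pole (1 + j2·0.5) = 1 + j1 → |·| ≈ 1.4142, ∠ ≈ 45.00°
pole (1 + j2·0.25) = 1 + j0.5 → |·| ≈ 1.118, ∠ ≈ 26.57°
|G| = 62.5 · 1.0198 / (1.4142 · 1.118) ≈ 40.313
Gain = 20 log₁₀(40.313) ≈ 32.11 dB
∠G = (11.31°) − (45.00° + 26.57°) = -60.26°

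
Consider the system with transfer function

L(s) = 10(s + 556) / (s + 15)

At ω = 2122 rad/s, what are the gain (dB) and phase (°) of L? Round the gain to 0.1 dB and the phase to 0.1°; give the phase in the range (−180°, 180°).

20.3 dB, -14.3°

At s = jω = j2122:
zero (s+556): 556 + j2122 → |·| = √(556²+2122²) = √4812020 ≈ 2193.6, ∠ = arctan(2122/556) ≈ 75.32°
pole (s+15): 15 + j2122 → |·| = √(15²+2122²) = √4503109 ≈ 2122.1, ∠ = arctan(2122/15) ≈ 89.59°
|L| = 10 · 2193.6 / 2122.1 ≈ 10.337
Gain = 20 log₁₀(10.337) ≈ 20.29 dB
∠L = 75.32° − 89.59° = -14.27°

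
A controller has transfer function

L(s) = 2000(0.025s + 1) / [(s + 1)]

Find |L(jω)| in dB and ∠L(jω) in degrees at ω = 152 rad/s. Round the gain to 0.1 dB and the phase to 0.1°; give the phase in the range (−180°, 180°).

34.3 dB, -14.4°

At ω = 152 rad/s:
zero (1 + j152·0.025) = 1 + j3.8 → |·| ≈ 3.9294, ∠ ≈ 75.26°
pole (1 + j152·1) = 1 + j152 → |·| ≈ 152, ∠ ≈ 89.62°
|L| = 2000 · 3.9294 / (152) ≈ 51.703
Gain = 20 log₁₀(51.703) ≈ 34.27 dB
∠L = (75.26°) − (89.62°) = -14.36°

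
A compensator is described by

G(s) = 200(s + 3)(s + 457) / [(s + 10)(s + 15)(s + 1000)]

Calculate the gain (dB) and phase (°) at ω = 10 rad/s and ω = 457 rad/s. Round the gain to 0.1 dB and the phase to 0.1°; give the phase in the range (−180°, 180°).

ω = 10: 11.5 dB, -4.7°; ω = 457: -11.8 dB, -66.8°

At s = jω = j10:
zero (s+3): 3 + j10 → |·| = √(3²+10²) = √109 ≈ 10.44, ∠ = arctan(10/3) ≈ 73.30°
zero (s+457): 457 + j10 → |·| = √(457²+10²) = √208949 ≈ 457.11, ∠ = arctan(10/457) ≈ 1.25°
pole (s+10): 10 + j10 → |·| = √(10²+10²) = √200 ≈ 14.142, ∠ = arctan(10/10) ≈ 45.00°
pole (s+15): 15 + j10 → |·| = √(15²+10²) = √325 ≈ 18.028, ∠ = arctan(10/15) ≈ 33.69°
pole (s+1000): 1000 + j10 → |·| = √(1000²+10²) = √1000100 ≈ 1000, ∠ = arctan(10/1000) ≈ 0.57°
|G| = 200 · 4772.2 / 2.5495e+05 ≈ 3.7436
Gain = 20 log₁₀(3.7436) ≈ 11.47 dB
∠G = 74.55° − 79.26° = -4.71°

At s = jω = j457:
zero (s+3): 3 + j457 → |·| = √(3²+457²) = √208858 ≈ 457.01, ∠ = arctan(457/3) ≈ 89.62°
zero (s+457): 457 + j457 → |·| = √(457²+457²) = √417698 ≈ 646.3, ∠ = arctan(457/457) ≈ 45.00°
pole (s+10): 10 + j457 → |·| = √(10²+457²) = √208949 ≈ 457.11, ∠ = arctan(457/10) ≈ 88.75°
pole (s+15): 15 + j457 → |·| = √(15²+457²) = √209074 ≈ 457.25, ∠ = arctan(457/15) ≈ 88.12°
pole (s+1000): 1000 + j457 → |·| = √(1000²+457²) = √1208849 ≈ 1099.5, ∠ = arctan(457/1000) ≈ 24.56°
|G| = 200 · 2.9537e+05 / 2.2981e+08 ≈ 0.25706
Gain = 20 log₁₀(0.25706) ≈ -11.80 dB
∠G = 134.62° − 201.43° = -66.81°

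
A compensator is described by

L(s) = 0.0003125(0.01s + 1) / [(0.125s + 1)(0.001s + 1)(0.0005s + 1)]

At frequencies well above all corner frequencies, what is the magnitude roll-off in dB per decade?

-40 dB/decade

Each pole contributes −20 dB/decade at high frequency; each zero contributes +20 dB/decade.
Net: 1 zero(s) − 3 pole(s) → -40 dB/decade.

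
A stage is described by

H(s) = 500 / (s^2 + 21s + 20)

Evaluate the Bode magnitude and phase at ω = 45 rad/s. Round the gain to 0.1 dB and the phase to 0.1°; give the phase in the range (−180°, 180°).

-12.9 dB, -154.8°

Substitute s = j45:
Numerator: 500 = 500 + j0
Denominator: (j45)^2 + 21(j45) + 20 = -2005 + j945
|N| = √(500² + 0²) ≈ 500, ∠N ≈ 0.00°
|D| = √(2005² + 945²) ≈ 2216.5, ∠D ≈ 154.76°
|H| = 500 / 2216.5 ≈ 0.22558
Gain = 20 log₁₀(0.22558) ≈ -12.93 dB
∠H = 0.00° − 154.76° = -154.76°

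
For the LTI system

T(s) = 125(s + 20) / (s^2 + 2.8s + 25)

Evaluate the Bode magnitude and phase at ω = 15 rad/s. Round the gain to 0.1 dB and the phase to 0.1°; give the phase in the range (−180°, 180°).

At s = jω = j15:
zero (s+20): 20 + j15 → |·| = √(20²+15²) = √625 ≈ 25, ∠ = arctan(15/20) ≈ 36.87°
quadratic: (j15)² + 2.8·j15 + 25 = -200 + j42 → |·| ≈ 204.36, ∠ ≈ 168.14°
|T| = 125 · 25 / 204.36 ≈ 15.292
Gain = 20 log₁₀(15.292) ≈ 23.69 dB
∠T = 36.87° − 168.14° = -131.27°

23.7 dB, -131.3°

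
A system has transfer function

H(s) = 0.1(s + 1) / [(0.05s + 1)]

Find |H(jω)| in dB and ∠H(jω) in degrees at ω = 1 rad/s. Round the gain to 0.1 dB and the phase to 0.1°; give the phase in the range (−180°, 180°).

At ω = 1 rad/s:
zero (1 + j1·1) = 1 + j1 → |·| ≈ 1.4142, ∠ ≈ 45.00°
pole (1 + j1·0.05) = 1 + j0.05 → |·| ≈ 1.0012, ∠ ≈ 2.86°
|H| = 0.1 · 1.4142 / (1.0012) ≈ 0.14125
Gain = 20 log₁₀(0.14125) ≈ -17.00 dB
∠H = (45.00°) − (2.86°) = 42.14°

-17.0 dB, 42.1°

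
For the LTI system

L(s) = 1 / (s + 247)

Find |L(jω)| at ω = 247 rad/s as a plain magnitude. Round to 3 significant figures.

0.00286

Substitute s = j247:
Numerator: 1 = 1 + j0
Denominator: (j247) + 247 = 247 + j247
|N| = √(1² + 0²) ≈ 1, ∠N ≈ 0.00°
|D| = √(247² + 247²) ≈ 349.31, ∠D ≈ 45.00°
|L| = 1 / 349.31 ≈ 0.0028628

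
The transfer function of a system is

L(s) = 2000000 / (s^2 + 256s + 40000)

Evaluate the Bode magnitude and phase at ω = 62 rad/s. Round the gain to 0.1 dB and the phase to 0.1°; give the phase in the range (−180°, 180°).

At s = jω = j62:
quadratic: (j62)² + 256·j62 + 40000 = 36156 + j15872 → |·| ≈ 39486, ∠ ≈ 23.70°
|L| = 2000000 / 39486 ≈ 50.651
Gain = 20 log₁₀(50.651) ≈ 34.09 dB
∠L = 0.00° − 23.70° = -23.70°

34.1 dB, -23.7°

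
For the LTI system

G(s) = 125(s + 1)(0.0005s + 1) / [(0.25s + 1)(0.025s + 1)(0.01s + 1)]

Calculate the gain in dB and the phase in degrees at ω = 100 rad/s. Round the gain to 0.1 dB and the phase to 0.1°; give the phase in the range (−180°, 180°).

42.4 dB, -108.6°

At ω = 100 rad/s:
zero (1 + j100·1) = 1 + j100 → |·| ≈ 100, ∠ ≈ 89.43°
zero (1 + j100·0.0005) = 1 + j0.05 → |·| ≈ 1.0012, ∠ ≈ 2.86°
pole (1 + j100·0.25) = 1 + j25 → |·| ≈ 25.02, ∠ ≈ 87.71°
pole (1 + j100·0.025) = 1 + j2.5 → |·| ≈ 2.6926, ∠ ≈ 68.20°
pole (1 + j100·0.01) = 1 + j1 → |·| ≈ 1.4142, ∠ ≈ 45.00°
|G| = 125 · 100 · 1.0012 / (25.02 · 2.6926 · 1.4142) ≈ 131.36
Gain = 20 log₁₀(131.36) ≈ 42.37 dB
∠G = (89.43° + 2.86°) − (87.71° + 68.20° + 45.00°) = -108.62°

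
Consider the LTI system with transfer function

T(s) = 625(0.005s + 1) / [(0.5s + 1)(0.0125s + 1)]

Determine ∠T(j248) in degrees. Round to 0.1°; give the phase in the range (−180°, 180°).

-110.5°

At ω = 248 rad/s:
zero (1 + j248·0.005) = 1 + j1.24 → |·| ≈ 1.593, ∠ ≈ 51.12°
pole (1 + j248·0.5) = 1 + j124 → |·| ≈ 124, ∠ ≈ 89.54°
pole (1 + j248·0.0125) = 1 + j3.1 → |·| ≈ 3.2573, ∠ ≈ 72.12°
∠T = (51.12°) − (89.54° + 72.12°) = -110.54°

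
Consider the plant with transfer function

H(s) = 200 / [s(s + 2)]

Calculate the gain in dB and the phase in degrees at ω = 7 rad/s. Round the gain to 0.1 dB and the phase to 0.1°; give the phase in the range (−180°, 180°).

11.9 dB, -164.1°

At s = jω = j7:
pole (s+2): 2 + j7 → |·| = √(2²+7²) = √53 ≈ 7.2801, ∠ = arctan(7/2) ≈ 74.05°
pole at origin: |s| = 7, ∠ = 90.00° (in denominator)
|H| = 200 / 50.961 ≈ 3.9246
Gain = 20 log₁₀(3.9246) ≈ 11.88 dB
∠H = 0.00° − 164.05° = -164.05°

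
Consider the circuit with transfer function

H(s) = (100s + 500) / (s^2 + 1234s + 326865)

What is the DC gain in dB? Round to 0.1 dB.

H(0) = 500 / 326865 ≈ 0.0015297
20 log₁₀(0.0015297) ≈ -56.31 dB

-56.3 dB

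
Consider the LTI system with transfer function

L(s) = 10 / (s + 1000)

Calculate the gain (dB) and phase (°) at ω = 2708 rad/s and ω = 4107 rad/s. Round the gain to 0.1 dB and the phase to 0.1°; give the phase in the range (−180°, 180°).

ω = 2708: -49.2 dB, -69.7°; ω = 4107: -52.5 dB, -76.3°

At s = jω = j2708:
pole (s+1000): 1000 + j2708 → |·| = √(1000²+2708²) = √8333264 ≈ 2886.7, ∠ = arctan(2708/1000) ≈ 69.73°
|L| = 10 / 2886.7 ≈ 0.0034642
Gain = 20 log₁₀(0.0034642) ≈ -49.21 dB
∠L = 0.00° − 69.73° = -69.73°

At s = jω = j4107:
pole (s+1000): 1000 + j4107 → |·| = √(1000²+4107²) = √17867449 ≈ 4227, ∠ = arctan(4107/1000) ≈ 76.32°
|L| = 10 / 4227 ≈ 0.0023657
Gain = 20 log₁₀(0.0023657) ≈ -52.52 dB
∠L = 0.00° − 76.32° = -76.32°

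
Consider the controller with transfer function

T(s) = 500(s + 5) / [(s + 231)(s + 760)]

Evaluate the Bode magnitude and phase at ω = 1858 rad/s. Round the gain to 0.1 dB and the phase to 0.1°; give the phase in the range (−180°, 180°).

-12.1 dB, -60.8°

At s = jω = j1858:
zero (s+5): 5 + j1858 → |·| = √(5²+1858²) = √3452189 ≈ 1858, ∠ = arctan(1858/5) ≈ 89.85°
pole (s+231): 231 + j1858 → |·| = √(231²+1858²) = √3505525 ≈ 1872.3, ∠ = arctan(1858/231) ≈ 82.91°
pole (s+760): 760 + j1858 → |·| = √(760²+1858²) = √4029764 ≈ 2007.4, ∠ = arctan(1858/760) ≈ 67.75°
|T| = 500 · 1858 / 3.7585e+06 ≈ 0.24717
Gain = 20 log₁₀(0.24717) ≈ -12.14 dB
∠T = 89.85° − 150.66° = -60.81°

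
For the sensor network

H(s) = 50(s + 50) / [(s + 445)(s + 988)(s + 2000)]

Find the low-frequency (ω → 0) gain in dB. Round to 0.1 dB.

-110.9 dB

H(0) = 50·50 / (445·988·2000) ≈ 2.8431e-06
20 log₁₀(2.8431e-06) ≈ -110.92 dB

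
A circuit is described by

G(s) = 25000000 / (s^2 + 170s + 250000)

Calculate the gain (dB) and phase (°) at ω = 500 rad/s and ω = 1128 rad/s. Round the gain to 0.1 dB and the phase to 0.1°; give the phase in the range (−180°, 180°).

ω = 500: 49.4 dB, -90.0°; ω = 1128: 27.6 dB, -169.4°

At s = jω = j500:
quadratic: (j500)² + 170·j500 + 250000 = 0 + j85000 → |·| ≈ 85000, ∠ ≈ 90.00°
|G| = 25000000 / 85000 ≈ 294.12
Gain = 20 log₁₀(294.12) ≈ 49.37 dB
∠G = 0.00° − 90.00° = -90.00°

At s = jω = j1128:
quadratic: (j1128)² + 170·j1128 + 250000 = -1022384 + j191760 → |·| ≈ 1.0402e+06, ∠ ≈ 169.38°
|G| = 25000000 / 1.0402e+06 ≈ 24.034
Gain = 20 log₁₀(24.034) ≈ 27.62 dB
∠G = 0.00° − 169.38° = -169.38°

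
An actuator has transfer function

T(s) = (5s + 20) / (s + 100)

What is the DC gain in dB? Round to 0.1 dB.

T(0) = 20 / 100 = 0.2
20 log₁₀(0.2) ≈ -13.98 dB

-14.0 dB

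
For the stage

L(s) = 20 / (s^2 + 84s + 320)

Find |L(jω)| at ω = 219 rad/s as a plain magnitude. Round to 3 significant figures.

0.000392

Substitute s = j219:
Numerator: 20 = 20 + j0
Denominator: (j219)^2 + 84(j219) + 320 = -47641 + j18396
|N| = √(20² + 0²) ≈ 20, ∠N ≈ 0.00°
|D| = √(47641² + 18396²) ≈ 51069, ∠D ≈ 158.89°
|L| = 20 / 51069 ≈ 0.00039163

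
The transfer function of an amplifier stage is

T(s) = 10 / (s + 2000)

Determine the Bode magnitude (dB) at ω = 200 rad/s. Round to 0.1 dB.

-46.1 dB

At s = jω = j200:
pole (s+2000): 2000 + j200 → |·| = √(2000²+200²) = √4040000 ≈ 2010, ∠ = arctan(200/2000) ≈ 5.71°
|T| = 10 / 2010 ≈ 0.0049751
Gain = 20 log₁₀(0.0049751) ≈ -46.06 dB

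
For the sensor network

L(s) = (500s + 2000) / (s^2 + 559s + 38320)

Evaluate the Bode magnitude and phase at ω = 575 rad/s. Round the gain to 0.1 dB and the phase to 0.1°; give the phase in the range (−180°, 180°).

Substitute s = j575:
Numerator: 500(j575) + 2000 = 2000 + j287500
Denominator: (j575)^2 + 559(j575) + 38320 = -292305 + j321425
|N| = √(2000² + 287500²) ≈ 2.8751e+05, ∠N ≈ 89.60°
|D| = √(292305² + 321425²) ≈ 4.3446e+05, ∠D ≈ 132.28°
|L| = 2.8751e+05 / 4.3446e+05 ≈ 0.66176
Gain = 20 log₁₀(0.66176) ≈ -3.59 dB
∠L = 89.60° − 132.28° = -42.68°

-3.6 dB, -42.7°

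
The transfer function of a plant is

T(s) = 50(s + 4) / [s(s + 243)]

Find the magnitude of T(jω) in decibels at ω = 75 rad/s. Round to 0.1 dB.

At s = jω = j75:
zero (s+4): 4 + j75 → |·| = √(4²+75²) = √5641 ≈ 75.107, ∠ = arctan(75/4) ≈ 86.95°
pole (s+243): 243 + j75 → |·| = √(243²+75²) = √64674 ≈ 254.31, ∠ = arctan(75/243) ≈ 17.15°
pole at origin: |s| = 75, ∠ = 90.00° (in denominator)
|T| = 50 · 75.107 / 19073 ≈ 0.19689
Gain = 20 log₁₀(0.19689) ≈ -14.12 dB

-14.1 dB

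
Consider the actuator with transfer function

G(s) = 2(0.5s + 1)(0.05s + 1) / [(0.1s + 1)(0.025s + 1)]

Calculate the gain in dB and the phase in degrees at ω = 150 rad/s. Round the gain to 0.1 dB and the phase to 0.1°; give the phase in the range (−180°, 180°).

25.8 dB, 10.4°

At ω = 150 rad/s:
zero (1 + j150·0.5) = 1 + j75 → |·| ≈ 75.007, ∠ ≈ 89.24°
zero (1 + j150·0.05) = 1 + j7.5 → |·| ≈ 7.5664, ∠ ≈ 82.41°
pole (1 + j150·0.1) = 1 + j15 → |·| ≈ 15.033, ∠ ≈ 86.19°
pole (1 + j150·0.025) = 1 + j3.75 → |·| ≈ 3.881, ∠ ≈ 75.07°
|G| = 2 · 75.007 · 7.5664 / (15.033 · 3.881) ≈ 19.455
Gain = 20 log₁₀(19.455) ≈ 25.78 dB
∠G = (89.24° + 82.41°) − (86.19° + 75.07°) = 10.39°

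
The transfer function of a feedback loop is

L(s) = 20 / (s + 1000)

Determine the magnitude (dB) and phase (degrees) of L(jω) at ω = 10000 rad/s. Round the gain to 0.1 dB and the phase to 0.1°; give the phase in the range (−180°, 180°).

At s = jω = j10000:
pole (s+1000): 1000 + j10000 → |·| = √(1000²+10000²) = √101000000 ≈ 10050, ∠ = arctan(10000/1000) ≈ 84.29°
|L| = 20 / 10050 ≈ 0.00199
Gain = 20 log₁₀(0.00199) ≈ -54.02 dB
∠L = 0.00° − 84.29° = -84.29°

-54.0 dB, -84.3°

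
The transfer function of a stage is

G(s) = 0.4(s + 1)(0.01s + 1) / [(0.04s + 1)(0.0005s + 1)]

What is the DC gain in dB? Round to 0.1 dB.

-8.0 dB

G(0) = 0.4 · 1 / 1 = 0.4
20 log₁₀(0.4) ≈ -7.96 dB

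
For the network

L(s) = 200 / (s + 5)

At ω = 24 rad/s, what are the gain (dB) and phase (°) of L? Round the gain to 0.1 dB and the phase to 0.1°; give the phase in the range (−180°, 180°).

18.2 dB, -78.2°

At s = jω = j24:
pole (s+5): 5 + j24 → |·| = √(5²+24²) = √601 ≈ 24.515, ∠ = arctan(24/5) ≈ 78.23°
|L| = 200 / 24.515 ≈ 8.1583
Gain = 20 log₁₀(8.1583) ≈ 18.23 dB
∠L = 0.00° − 78.23° = -78.23°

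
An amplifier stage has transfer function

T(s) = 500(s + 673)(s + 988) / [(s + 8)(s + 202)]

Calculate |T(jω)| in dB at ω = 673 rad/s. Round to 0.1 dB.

At s = jω = j673:
zero (s+673): 673 + j673 → |·| = √(673²+673²) = √905858 ≈ 951.77, ∠ = arctan(673/673) ≈ 45.00°
zero (s+988): 988 + j673 → |·| = √(988²+673²) = √1429073 ≈ 1195.4, ∠ = arctan(673/988) ≈ 34.26°
pole (s+8): 8 + j673 → |·| = √(8²+673²) = √452993 ≈ 673.05, ∠ = arctan(673/8) ≈ 89.32°
pole (s+202): 202 + j673 → |·| = √(202²+673²) = √493733 ≈ 702.66, ∠ = arctan(673/202) ≈ 73.29°
|T| = 500 · 1.1377e+06 / 4.7293e+05 ≈ 1202.8
Gain = 20 log₁₀(1202.8) ≈ 61.60 dB

61.6 dB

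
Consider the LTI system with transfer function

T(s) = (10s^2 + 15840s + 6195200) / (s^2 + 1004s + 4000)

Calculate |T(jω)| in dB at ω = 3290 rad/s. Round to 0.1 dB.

20.1 dB

Substitute s = j3290:
Numerator: 10(j3290)^2 + 15840(j3290) + 6195200 = -102045800 + j52113600
Denominator: (j3290)^2 + 1004(j3290) + 4000 = -10820100 + j3303160
|N| = √(102045800² + 52113600²) ≈ 1.1458e+08, ∠N ≈ 152.95°
|D| = √(10820100² + 3303160²) ≈ 1.1313e+07, ∠D ≈ 163.02°
|T| = 1.1458e+08 / 1.1313e+07 ≈ 10.128
Gain = 20 log₁₀(10.128) ≈ 20.11 dB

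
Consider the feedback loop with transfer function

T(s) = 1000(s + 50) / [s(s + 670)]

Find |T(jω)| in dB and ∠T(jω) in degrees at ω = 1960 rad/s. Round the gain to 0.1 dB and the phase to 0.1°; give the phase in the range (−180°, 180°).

-6.3 dB, -72.6°

At s = jω = j1960:
zero (s+50): 50 + j1960 → |·| = √(50²+1960²) = √3844100 ≈ 1960.6, ∠ = arctan(1960/50) ≈ 88.54°
pole (s+670): 670 + j1960 → |·| = √(670²+1960²) = √4290500 ≈ 2071.4, ∠ = arctan(1960/670) ≈ 71.13°
pole at origin: |s| = 1960, ∠ = 90.00° (in denominator)
|T| = 1000 · 1960.6 / 4.0599e+06 ≈ 0.48292
Gain = 20 log₁₀(0.48292) ≈ -6.32 dB
∠T = 88.54° − 161.13° = -72.59°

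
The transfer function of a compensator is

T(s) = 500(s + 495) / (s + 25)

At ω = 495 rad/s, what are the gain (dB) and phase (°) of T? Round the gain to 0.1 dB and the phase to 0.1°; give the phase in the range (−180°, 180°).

At s = jω = j495:
zero (s+495): 495 + j495 → |·| = √(495²+495²) = √490050 ≈ 700.04, ∠ = arctan(495/495) ≈ 45.00°
pole (s+25): 25 + j495 → |·| = √(25²+495²) = √245650 ≈ 495.63, ∠ = arctan(495/25) ≈ 87.11°
|T| = 500 · 700.04 / 495.63 ≈ 706.21
Gain = 20 log₁₀(706.21) ≈ 56.98 dB
∠T = 45.00° − 87.11° = -42.11°

57.0 dB, -42.1°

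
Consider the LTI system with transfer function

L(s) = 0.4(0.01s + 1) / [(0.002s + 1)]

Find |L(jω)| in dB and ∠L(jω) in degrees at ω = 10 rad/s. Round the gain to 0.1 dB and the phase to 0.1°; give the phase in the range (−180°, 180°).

-7.9 dB, 4.6°

At ω = 10 rad/s:
zero (1 + j10·0.01) = 1 + j0.1 → |·| ≈ 1.005, ∠ ≈ 5.71°
pole (1 + j10·0.002) = 1 + j0.02 → |·| ≈ 1.0002, ∠ ≈ 1.15°
|L| = 0.4 · 1.005 / (1.0002) ≈ 0.40192
Gain = 20 log₁₀(0.40192) ≈ -7.92 dB
∠L = (5.71°) − (1.15°) = 4.56°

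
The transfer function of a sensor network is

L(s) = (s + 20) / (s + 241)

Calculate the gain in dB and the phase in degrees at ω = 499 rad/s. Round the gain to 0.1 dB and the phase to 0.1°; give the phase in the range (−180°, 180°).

At s = jω = j499:
zero (s+20): 20 + j499 → |·| = √(20²+499²) = √249401 ≈ 499.4, ∠ = arctan(499/20) ≈ 87.70°
pole (s+241): 241 + j499 → |·| = √(241²+499²) = √307082 ≈ 554.15, ∠ = arctan(499/241) ≈ 64.22°
|L| = 1 · 499.4 / 554.15 ≈ 0.9012
Gain = 20 log₁₀(0.9012) ≈ -0.90 dB
∠L = 87.70° − 64.22° = 23.48°

-0.9 dB, 23.5°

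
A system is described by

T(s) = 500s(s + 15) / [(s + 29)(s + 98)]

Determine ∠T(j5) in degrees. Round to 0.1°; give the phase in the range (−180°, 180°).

95.7°

At s = jω = j5:
zero (s+15): 15 + j5 → |·| = √(15²+5²) = √250 ≈ 15.811, ∠ = arctan(5/15) ≈ 18.43°
zero at origin: s = j5 → |·| = 5, ∠ = 90.00°
pole (s+29): 29 + j5 → |·| = √(29²+5²) = √866 ≈ 29.428, ∠ = arctan(5/29) ≈ 9.78°
pole (s+98): 98 + j5 → |·| = √(98²+5²) = √9629 ≈ 98.127, ∠ = arctan(5/98) ≈ 2.92°
∠T = 108.43° − 12.70° = 95.73°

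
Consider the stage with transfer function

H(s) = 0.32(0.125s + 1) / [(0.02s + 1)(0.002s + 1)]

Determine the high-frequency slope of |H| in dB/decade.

Each pole contributes −20 dB/decade at high frequency; each zero contributes +20 dB/decade.
Net: 1 zero(s) − 2 pole(s) → -20 dB/decade.

-20 dB/decade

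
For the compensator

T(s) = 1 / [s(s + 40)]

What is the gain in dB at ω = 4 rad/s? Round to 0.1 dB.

-44.1 dB

At s = jω = j4:
pole (s+40): 40 + j4 → |·| = √(40²+4²) = √1616 ≈ 40.2, ∠ = arctan(4/40) ≈ 5.71°
pole at origin: |s| = 4, ∠ = 90.00° (in denominator)
|T| = 1 / 160.8 ≈ 0.0062189
Gain = 20 log₁₀(0.0062189) ≈ -44.13 dB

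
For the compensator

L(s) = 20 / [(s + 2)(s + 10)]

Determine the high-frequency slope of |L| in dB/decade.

Each pole contributes −20 dB/decade at high frequency; each zero contributes +20 dB/decade.
Net: 0 zero(s) − 2 pole(s) → -40 dB/decade.

-40 dB/decade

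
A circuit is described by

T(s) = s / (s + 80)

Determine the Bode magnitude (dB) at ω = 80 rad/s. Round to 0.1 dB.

-3.0 dB

At s = jω = j80:
zero at origin: s = j80 → |·| = 80, ∠ = 90.00°
pole (s+80): 80 + j80 → |·| = √(80²+80²) = √12800 ≈ 113.14, ∠ = arctan(80/80) ≈ 45.00°
|T| = 1 · 80 / 113.14 ≈ 0.70709
Gain = 20 log₁₀(0.70709) ≈ -3.01 dB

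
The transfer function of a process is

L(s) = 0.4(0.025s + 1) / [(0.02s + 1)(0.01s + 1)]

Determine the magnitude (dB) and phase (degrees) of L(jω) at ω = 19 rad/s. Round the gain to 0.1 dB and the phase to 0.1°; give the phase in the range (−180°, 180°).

-7.8 dB, -6.2°

At ω = 19 rad/s:
zero (1 + j19·0.025) = 1 + j0.475 → |·| ≈ 1.1071, ∠ ≈ 25.41°
pole (1 + j19·0.02) = 1 + j0.38 → |·| ≈ 1.0698, ∠ ≈ 20.81°
pole (1 + j19·0.01) = 1 + j0.19 → |·| ≈ 1.0179, ∠ ≈ 10.76°
|L| = 0.4 · 1.1071 / (1.0698 · 1.0179) ≈ 0.40667
Gain = 20 log₁₀(0.40667) ≈ -7.82 dB
∠L = (25.41°) − (20.81° + 10.76°) = -6.16°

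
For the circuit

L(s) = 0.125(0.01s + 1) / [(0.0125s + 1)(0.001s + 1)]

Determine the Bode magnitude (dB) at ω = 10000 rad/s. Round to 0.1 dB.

-40.0 dB

At ω = 10000 rad/s:
zero (1 + j10000·0.01) = 1 + j100 → |·| ≈ 100, ∠ ≈ 89.43°
pole (1 + j10000·0.0125) = 1 + j125 → |·| ≈ 125, ∠ ≈ 89.54°
pole (1 + j10000·0.001) = 1 + j10 → |·| ≈ 10.05, ∠ ≈ 84.29°
|L| = 0.125 · 100 / (125 · 10.05) ≈ 0.0099502
Gain = 20 log₁₀(0.0099502) ≈ -40.04 dB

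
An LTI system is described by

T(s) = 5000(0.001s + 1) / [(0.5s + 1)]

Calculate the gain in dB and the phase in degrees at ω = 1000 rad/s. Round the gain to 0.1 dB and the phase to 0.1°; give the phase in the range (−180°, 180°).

At ω = 1000 rad/s:
zero (1 + j1000·0.001) = 1 + j1 → |·| ≈ 1.4142, ∠ ≈ 45.00°
pole (1 + j1000·0.5) = 1 + j500 → |·| ≈ 500, ∠ ≈ 89.89°
|T| = 5000 · 1.4142 / (500) ≈ 14.142
Gain = 20 log₁₀(14.142) ≈ 23.01 dB
∠T = (45.00°) − (89.89°) = -44.89°

23.0 dB, -44.9°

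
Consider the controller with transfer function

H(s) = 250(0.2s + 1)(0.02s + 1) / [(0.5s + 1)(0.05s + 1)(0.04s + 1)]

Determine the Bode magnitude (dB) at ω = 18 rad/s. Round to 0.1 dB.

36.4 dB

At ω = 18 rad/s:
zero (1 + j18·0.2) = 1 + j3.6 → |·| ≈ 3.7363, ∠ ≈ 74.48°
zero (1 + j18·0.02) = 1 + j0.36 → |·| ≈ 1.0628, ∠ ≈ 19.80°
pole (1 + j18·0.5) = 1 + j9 → |·| ≈ 9.0554, ∠ ≈ 83.66°
pole (1 + j18·0.05) = 1 + j0.9 → |·| ≈ 1.3454, ∠ ≈ 41.99°
pole (1 + j18·0.04) = 1 + j0.72 → |·| ≈ 1.2322, ∠ ≈ 35.75°
|H| = 250 · 3.7363 · 1.0628 / (9.0554 · 1.3454 · 1.2322) ≈ 66.129
Gain = 20 log₁₀(66.129) ≈ 36.41 dB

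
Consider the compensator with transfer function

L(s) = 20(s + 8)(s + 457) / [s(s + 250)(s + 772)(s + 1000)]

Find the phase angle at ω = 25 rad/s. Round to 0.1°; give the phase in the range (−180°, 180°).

-23.6°

At s = jω = j25:
zero (s+8): 8 + j25 → |·| = √(8²+25²) = √689 ≈ 26.249, ∠ = arctan(25/8) ≈ 72.26°
zero (s+457): 457 + j25 → |·| = √(457²+25²) = √209474 ≈ 457.68, ∠ = arctan(25/457) ≈ 3.13°
pole (s+250): 250 + j25 → |·| = √(250²+25²) = √63125 ≈ 251.25, ∠ = arctan(25/250) ≈ 5.71°
pole (s+772): 772 + j25 → |·| = √(772²+25²) = √596609 ≈ 772.4, ∠ = arctan(25/772) ≈ 1.85°
pole (s+1000): 1000 + j25 → |·| = √(1000²+25²) = √1000625 ≈ 1000.3, ∠ = arctan(25/1000) ≈ 1.43°
pole at origin: |s| = 25, ∠ = 90.00° (in denominator)
∠L = 75.39° − 98.99° = -23.60°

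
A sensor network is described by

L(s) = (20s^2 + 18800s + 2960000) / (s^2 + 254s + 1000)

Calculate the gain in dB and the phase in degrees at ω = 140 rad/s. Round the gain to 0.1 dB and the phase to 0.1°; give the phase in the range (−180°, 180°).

39.2 dB, -71.9°

Substitute s = j140:
Numerator: 20(j140)^2 + 18800(j140) + 2960000 = 2568000 + j2632000
Denominator: (j140)^2 + 254(j140) + 1000 = -18600 + j35560
|N| = √(2568000² + 2632000²) ≈ 3.6772e+06, ∠N ≈ 45.71°
|D| = √(18600² + 35560²) ≈ 40131, ∠D ≈ 117.61°
|L| = 3.6772e+06 / 40131 ≈ 91.63
Gain = 20 log₁₀(91.63) ≈ 39.24 dB
∠L = 45.71° − 117.61° = -71.90°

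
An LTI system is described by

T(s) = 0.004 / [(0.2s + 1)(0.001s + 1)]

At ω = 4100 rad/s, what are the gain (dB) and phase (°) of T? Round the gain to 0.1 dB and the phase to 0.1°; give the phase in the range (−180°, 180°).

-118.7 dB, -166.2°

At ω = 4100 rad/s:
pole (1 + j4100·0.2) = 1 + j820 → |·| ≈ 820, ∠ ≈ 89.93°
pole (1 + j4100·0.001) = 1 + j4.1 → |·| ≈ 4.2202, ∠ ≈ 76.29°
|T| = 0.004 · 1 / (820 · 4.2202) ≈ 1.1559e-06
Gain = 20 log₁₀(1.1559e-06) ≈ -118.74 dB
∠T = (0°) − (89.93° + 76.29°) = -166.22°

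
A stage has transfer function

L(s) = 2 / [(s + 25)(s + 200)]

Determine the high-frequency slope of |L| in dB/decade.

Each pole contributes −20 dB/decade at high frequency; each zero contributes +20 dB/decade.
Net: 0 zero(s) − 2 pole(s) → -40 dB/decade.

-40 dB/decade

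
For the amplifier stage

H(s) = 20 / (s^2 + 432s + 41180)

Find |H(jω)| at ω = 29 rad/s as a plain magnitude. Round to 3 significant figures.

0.000473

Substitute s = j29:
Numerator: 20 = 20 + j0
Denominator: (j29)^2 + 432(j29) + 41180 = 40339 + j12528
|N| = √(20² + 0²) ≈ 20, ∠N ≈ 0.00°
|D| = √(40339² + 12528²) ≈ 42240, ∠D ≈ 17.25°
|H| = 20 / 42240 ≈ 0.00047348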